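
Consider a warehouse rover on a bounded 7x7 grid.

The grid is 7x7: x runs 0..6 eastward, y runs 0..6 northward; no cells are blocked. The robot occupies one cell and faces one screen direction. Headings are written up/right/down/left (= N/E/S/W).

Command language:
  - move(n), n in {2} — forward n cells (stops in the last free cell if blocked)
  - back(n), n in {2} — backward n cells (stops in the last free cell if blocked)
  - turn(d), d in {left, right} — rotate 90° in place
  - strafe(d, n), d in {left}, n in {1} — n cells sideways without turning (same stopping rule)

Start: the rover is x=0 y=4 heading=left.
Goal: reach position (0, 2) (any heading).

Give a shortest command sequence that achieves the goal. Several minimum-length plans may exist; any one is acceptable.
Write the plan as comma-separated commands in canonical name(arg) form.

begin: x=0 y=4 heading=left
[1] after turn(left): x=0 y=4 heading=down
[2] after move(2): x=0 y=2 heading=down
shorter routes all fall short; 2 is best.

turn(left), move(2)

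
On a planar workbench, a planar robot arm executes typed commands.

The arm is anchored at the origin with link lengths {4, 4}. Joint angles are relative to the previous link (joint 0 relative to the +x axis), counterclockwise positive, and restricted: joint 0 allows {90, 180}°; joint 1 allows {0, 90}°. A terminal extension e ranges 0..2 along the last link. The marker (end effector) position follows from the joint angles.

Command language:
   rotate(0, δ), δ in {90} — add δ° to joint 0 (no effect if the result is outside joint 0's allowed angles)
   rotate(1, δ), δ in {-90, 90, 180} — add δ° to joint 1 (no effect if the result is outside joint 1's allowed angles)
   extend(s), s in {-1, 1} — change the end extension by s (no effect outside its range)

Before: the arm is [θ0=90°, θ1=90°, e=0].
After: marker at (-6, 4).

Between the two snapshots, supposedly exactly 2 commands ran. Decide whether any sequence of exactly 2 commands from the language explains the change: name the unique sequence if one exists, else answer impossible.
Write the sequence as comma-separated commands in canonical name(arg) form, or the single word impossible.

extend(1), extend(1)

start: [θ0=90°, θ1=90°, e=0]
step 1 (extend(1)): [θ0=90°, θ1=90°, e=1]
step 2 (extend(1)): [θ0=90°, θ1=90°, e=2]
no other 2-command option fits: unique.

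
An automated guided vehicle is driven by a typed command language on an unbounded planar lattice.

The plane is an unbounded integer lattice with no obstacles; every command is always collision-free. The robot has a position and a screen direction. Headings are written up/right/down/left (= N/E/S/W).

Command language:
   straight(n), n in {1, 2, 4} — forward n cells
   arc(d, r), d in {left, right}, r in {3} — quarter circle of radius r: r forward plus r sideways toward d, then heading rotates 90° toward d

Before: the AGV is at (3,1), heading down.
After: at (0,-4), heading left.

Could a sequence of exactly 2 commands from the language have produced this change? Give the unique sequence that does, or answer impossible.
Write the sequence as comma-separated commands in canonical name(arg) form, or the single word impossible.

straight(2), arc(right, 3)

key: cell and facing (now W) both changed — the 2 commands mix motion and turning
initial: at (3,1), heading down
1. straight(2) → at (3,-1), heading down
2. arc(right, 3) → at (0,-4), heading left
no other 2-command option fits: unique.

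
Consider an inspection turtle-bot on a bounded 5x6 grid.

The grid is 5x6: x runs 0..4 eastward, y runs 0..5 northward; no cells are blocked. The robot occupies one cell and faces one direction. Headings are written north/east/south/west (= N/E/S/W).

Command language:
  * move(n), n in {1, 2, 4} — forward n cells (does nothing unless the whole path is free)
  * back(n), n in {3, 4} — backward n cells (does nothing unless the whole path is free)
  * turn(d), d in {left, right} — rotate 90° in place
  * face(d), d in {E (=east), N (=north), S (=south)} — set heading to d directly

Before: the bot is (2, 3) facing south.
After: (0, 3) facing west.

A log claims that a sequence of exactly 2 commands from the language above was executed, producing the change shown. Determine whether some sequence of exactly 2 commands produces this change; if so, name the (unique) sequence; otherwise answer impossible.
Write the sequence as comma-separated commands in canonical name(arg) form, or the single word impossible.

turn(right), move(2)

key: order matters: swapping turn(right) and move(2) lands elsewhere
start: (2, 3) facing south
t=1 turn(right) ⇒ (2, 3) facing west
t=2 move(2) ⇒ (0, 3) facing west
no other 2-command option fits: unique.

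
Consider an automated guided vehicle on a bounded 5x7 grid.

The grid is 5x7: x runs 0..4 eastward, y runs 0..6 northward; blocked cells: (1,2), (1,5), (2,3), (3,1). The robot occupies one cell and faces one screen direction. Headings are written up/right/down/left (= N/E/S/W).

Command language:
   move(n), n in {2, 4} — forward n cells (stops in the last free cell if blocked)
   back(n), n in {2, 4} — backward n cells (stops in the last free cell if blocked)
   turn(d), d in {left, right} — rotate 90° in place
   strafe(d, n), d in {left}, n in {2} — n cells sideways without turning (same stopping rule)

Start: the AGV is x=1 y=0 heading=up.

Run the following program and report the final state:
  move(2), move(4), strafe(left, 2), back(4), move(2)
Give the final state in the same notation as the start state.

x=0 y=2 heading=up

start: x=1 y=0 heading=up
[1] after move(2): x=1 y=1 heading=up
[2] after move(4): x=1 y=1 heading=up
[3] after strafe(left, 2): x=0 y=1 heading=up
[4] after back(4): x=0 y=0 heading=up
[5] after move(2): x=0 y=2 heading=up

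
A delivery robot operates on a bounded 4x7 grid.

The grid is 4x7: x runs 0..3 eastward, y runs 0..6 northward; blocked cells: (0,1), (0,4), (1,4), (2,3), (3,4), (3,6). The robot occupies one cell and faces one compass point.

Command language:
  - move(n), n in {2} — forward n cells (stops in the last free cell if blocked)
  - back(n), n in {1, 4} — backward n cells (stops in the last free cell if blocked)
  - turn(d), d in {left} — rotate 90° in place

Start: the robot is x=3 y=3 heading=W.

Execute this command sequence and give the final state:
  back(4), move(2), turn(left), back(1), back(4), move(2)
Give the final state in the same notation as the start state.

start: x=3 y=3 heading=W
[1] after back(4): x=3 y=3 heading=W
[2] after move(2): x=3 y=3 heading=W
[3] after turn(left): x=3 y=3 heading=S
[4] after back(1): x=3 y=3 heading=S
[5] after back(4): x=3 y=3 heading=S
[6] after move(2): x=3 y=1 heading=S

x=3 y=1 heading=S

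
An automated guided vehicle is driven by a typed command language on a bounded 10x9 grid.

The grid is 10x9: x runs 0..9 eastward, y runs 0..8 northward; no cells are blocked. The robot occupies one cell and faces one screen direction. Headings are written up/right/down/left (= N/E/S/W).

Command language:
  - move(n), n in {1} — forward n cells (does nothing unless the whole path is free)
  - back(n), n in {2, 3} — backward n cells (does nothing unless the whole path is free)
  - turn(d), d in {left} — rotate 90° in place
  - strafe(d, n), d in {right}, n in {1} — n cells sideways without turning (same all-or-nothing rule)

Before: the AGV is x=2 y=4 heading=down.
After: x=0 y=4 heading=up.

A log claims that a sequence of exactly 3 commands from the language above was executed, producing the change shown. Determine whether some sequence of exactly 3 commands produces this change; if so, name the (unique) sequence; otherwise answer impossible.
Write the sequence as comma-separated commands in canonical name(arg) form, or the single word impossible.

key: position moved to (0,4) AND the heading swung to N — translation plus rotation needed
t0: x=2 y=4 heading=down
1. turn(left) → x=2 y=4 heading=right
2. back(2) → x=0 y=4 heading=right
3. turn(left) → x=0 y=4 heading=up
uniquely the one of 125 3-step routes that fits.

turn(left), back(2), turn(left)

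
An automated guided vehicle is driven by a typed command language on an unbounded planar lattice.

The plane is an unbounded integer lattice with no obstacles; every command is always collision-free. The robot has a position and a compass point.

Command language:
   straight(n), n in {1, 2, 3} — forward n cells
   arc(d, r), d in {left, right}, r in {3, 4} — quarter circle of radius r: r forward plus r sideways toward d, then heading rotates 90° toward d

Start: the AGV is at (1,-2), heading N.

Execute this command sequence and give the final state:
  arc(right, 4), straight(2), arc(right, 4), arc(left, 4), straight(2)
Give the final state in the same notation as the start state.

at (17,-6), heading E

t0: at (1,-2), heading N
step 1 (arc(right, 4)): at (5,2), heading E
step 2 (straight(2)): at (7,2), heading E
step 3 (arc(right, 4)): at (11,-2), heading S
step 4 (arc(left, 4)): at (15,-6), heading E
step 5 (straight(2)): at (17,-6), heading E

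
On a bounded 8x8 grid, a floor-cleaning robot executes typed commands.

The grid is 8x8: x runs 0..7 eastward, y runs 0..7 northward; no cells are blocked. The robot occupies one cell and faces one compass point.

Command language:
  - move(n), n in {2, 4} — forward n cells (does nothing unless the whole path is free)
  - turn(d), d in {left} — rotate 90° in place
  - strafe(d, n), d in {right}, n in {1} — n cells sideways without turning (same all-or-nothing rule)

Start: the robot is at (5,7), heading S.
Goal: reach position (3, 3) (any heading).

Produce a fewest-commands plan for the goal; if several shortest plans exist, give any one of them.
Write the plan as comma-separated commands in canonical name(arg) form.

begin: at (5,7), heading S
step 1 (strafe(right, 1)): at (4,7), heading S
step 2 (strafe(right, 1)): at (3,7), heading S
step 3 (move(4)): at (3,3), heading S
no 2-step plan works, so 3 is optimal.

strafe(right, 1), strafe(right, 1), move(4)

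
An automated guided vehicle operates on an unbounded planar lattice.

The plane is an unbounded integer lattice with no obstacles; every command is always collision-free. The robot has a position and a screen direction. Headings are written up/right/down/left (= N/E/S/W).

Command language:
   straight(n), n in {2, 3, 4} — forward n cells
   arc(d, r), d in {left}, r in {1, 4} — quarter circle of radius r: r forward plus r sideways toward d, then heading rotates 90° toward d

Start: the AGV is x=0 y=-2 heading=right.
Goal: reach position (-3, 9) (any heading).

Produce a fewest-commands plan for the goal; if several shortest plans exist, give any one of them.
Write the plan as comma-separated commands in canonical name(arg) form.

arc(left, 4), straight(3), arc(left, 4), straight(3)

t0: x=0 y=-2 heading=right
t=1 arc(left, 4) ⇒ x=4 y=2 heading=up
t=2 straight(3) ⇒ x=4 y=5 heading=up
t=3 arc(left, 4) ⇒ x=0 y=9 heading=left
t=4 straight(3) ⇒ x=-3 y=9 heading=left
nothing shorter than 4 reaches the goal.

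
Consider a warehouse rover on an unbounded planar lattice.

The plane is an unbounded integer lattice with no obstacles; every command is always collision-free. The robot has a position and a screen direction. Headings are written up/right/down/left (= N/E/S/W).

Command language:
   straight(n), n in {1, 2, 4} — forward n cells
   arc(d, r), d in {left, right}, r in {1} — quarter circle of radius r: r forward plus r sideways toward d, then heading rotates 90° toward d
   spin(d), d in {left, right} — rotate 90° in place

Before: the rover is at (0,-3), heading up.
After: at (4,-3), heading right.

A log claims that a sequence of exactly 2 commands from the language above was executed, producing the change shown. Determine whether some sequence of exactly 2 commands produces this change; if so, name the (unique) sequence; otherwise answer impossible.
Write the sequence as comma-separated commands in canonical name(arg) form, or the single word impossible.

key: cell and facing (now E) both changed — the 2 commands mix motion and turning
initial: at (0,-3), heading up
step 1 (spin(right)): at (0,-3), heading right
step 2 (straight(4)): at (4,-3), heading right
all 49 alternatives checked — unique.

spin(right), straight(4)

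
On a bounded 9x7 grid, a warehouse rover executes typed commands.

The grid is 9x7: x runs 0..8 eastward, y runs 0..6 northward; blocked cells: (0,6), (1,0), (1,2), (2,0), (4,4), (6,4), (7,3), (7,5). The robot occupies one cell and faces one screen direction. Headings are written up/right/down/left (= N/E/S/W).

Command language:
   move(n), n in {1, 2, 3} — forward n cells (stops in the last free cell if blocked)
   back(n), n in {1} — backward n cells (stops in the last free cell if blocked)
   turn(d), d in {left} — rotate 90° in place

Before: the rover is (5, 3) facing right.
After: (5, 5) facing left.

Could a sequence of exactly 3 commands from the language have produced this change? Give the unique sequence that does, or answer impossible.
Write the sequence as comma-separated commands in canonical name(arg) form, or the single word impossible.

key: cell and facing (now W) both changed — the 3 commands mix motion and turning
t0: (5, 3) facing right
1. turn(left) → (5, 3) facing up
2. move(2) → (5, 5) facing up
3. turn(left) → (5, 5) facing left
no other 3-command option fits: unique.

turn(left), move(2), turn(left)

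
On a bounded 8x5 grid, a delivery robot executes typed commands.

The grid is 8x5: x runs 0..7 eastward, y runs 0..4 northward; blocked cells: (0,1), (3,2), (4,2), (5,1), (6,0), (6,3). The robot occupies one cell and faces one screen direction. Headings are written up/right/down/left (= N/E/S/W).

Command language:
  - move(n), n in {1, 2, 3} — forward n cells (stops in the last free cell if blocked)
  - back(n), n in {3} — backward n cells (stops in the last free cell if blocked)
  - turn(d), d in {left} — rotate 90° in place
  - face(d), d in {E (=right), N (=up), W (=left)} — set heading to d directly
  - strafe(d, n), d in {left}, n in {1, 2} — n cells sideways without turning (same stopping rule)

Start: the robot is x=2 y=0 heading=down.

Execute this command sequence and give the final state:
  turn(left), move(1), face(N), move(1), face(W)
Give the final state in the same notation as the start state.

initial: x=2 y=0 heading=down
t=1 turn(left) ⇒ x=2 y=0 heading=right
t=2 move(1) ⇒ x=3 y=0 heading=right
t=3 face(N) ⇒ x=3 y=0 heading=up
t=4 move(1) ⇒ x=3 y=1 heading=up
t=5 face(W) ⇒ x=3 y=1 heading=left

x=3 y=1 heading=left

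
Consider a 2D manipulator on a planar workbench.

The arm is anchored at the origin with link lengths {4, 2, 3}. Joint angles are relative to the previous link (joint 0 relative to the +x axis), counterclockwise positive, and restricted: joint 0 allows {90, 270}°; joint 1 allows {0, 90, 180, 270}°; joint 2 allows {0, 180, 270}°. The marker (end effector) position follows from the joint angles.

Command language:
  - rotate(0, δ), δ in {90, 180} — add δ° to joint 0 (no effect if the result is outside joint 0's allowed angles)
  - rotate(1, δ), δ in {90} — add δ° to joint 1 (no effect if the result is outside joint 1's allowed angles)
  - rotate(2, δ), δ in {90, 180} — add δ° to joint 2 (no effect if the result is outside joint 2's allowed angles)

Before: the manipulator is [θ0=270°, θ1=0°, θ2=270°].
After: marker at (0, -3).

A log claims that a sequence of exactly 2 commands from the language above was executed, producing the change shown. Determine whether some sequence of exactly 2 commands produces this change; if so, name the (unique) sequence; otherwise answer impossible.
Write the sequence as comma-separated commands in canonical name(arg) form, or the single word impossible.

key: running rotate(2, 180) before rotate(2, 90) would end elsewhere — order is forced
begin: [θ0=270°, θ1=0°, θ2=270°]
step 1 (rotate(2, 90)): [θ0=270°, θ1=0°, θ2=0°]
step 2 (rotate(2, 180)): [θ0=270°, θ1=0°, θ2=180°]
no other 2-command option fits: unique.

rotate(2, 90), rotate(2, 180)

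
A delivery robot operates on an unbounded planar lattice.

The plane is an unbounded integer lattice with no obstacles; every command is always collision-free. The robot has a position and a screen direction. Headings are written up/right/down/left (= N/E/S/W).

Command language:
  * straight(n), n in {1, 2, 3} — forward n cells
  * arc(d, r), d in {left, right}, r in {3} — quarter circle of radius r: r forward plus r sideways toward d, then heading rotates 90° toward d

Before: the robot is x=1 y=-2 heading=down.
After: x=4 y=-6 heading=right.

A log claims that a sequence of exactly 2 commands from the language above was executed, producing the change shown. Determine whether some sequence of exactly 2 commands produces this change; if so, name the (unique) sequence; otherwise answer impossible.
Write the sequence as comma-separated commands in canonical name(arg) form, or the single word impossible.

straight(1), arc(left, 3)

key: running arc(left, 3) before straight(1) would end elsewhere — order is forced
start: x=1 y=-2 heading=down
1. straight(1) → x=1 y=-3 heading=down
2. arc(left, 3) → x=4 y=-6 heading=right
uniquely the one of 25 2-step routes that fits.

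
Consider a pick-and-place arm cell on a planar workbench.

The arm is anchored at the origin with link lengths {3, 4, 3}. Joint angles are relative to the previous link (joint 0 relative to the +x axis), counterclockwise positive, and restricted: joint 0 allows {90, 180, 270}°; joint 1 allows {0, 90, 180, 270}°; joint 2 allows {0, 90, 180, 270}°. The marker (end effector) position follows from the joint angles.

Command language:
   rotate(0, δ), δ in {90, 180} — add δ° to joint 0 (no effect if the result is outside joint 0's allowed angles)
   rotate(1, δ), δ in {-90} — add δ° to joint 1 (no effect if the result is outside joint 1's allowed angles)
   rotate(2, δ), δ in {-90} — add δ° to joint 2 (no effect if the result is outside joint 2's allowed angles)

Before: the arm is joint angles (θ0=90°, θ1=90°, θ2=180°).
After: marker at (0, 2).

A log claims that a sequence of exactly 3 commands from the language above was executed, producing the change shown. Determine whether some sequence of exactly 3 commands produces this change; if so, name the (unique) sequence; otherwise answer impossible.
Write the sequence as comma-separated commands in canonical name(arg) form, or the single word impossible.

t0: joint angles (θ0=90°, θ1=90°, θ2=180°)
t=1 rotate(1, -90) ⇒ joint angles (θ0=90°, θ1=0°, θ2=180°)
t=2 rotate(1, -90) ⇒ joint angles (θ0=90°, θ1=270°, θ2=180°)
t=3 rotate(1, -90) ⇒ joint angles (θ0=90°, θ1=180°, θ2=180°)
uniquely the one of 64 3-step routes that fits.

rotate(1, -90), rotate(1, -90), rotate(1, -90)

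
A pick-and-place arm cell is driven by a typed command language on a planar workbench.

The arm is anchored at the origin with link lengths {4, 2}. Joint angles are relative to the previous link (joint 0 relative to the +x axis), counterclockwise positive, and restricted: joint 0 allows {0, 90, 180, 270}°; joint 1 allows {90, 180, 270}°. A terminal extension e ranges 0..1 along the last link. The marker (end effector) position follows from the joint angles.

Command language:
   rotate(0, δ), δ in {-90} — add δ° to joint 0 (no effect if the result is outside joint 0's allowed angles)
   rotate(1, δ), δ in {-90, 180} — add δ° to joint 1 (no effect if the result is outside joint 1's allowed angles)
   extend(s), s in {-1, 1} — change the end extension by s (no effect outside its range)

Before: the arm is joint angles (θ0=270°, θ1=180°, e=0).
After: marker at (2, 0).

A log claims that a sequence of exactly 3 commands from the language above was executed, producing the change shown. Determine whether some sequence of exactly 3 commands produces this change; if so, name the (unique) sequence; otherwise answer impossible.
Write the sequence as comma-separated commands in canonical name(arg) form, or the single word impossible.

from: joint angles (θ0=270°, θ1=180°, e=0)
step 1 (rotate(0, -90)): joint angles (θ0=180°, θ1=180°, e=0)
step 2 (rotate(0, -90)): joint angles (θ0=90°, θ1=180°, e=0)
step 3 (rotate(0, -90)): joint angles (θ0=0°, θ1=180°, e=0)
no other 3-command option fits: unique.

rotate(0, -90), rotate(0, -90), rotate(0, -90)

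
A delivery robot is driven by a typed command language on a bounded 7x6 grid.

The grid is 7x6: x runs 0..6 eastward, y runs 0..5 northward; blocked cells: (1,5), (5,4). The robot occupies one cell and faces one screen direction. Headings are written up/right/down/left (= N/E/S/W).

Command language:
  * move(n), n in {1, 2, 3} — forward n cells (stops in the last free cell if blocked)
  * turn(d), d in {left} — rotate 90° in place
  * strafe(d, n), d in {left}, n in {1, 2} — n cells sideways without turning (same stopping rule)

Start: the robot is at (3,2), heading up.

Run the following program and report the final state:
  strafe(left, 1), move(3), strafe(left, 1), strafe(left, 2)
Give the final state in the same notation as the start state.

t0: at (3,2), heading up
1. strafe(left, 1) → at (2,2), heading up
2. move(3) → at (2,5), heading up
3. strafe(left, 1) → at (2,5), heading up
4. strafe(left, 2) → at (2,5), heading up

at (2,5), heading up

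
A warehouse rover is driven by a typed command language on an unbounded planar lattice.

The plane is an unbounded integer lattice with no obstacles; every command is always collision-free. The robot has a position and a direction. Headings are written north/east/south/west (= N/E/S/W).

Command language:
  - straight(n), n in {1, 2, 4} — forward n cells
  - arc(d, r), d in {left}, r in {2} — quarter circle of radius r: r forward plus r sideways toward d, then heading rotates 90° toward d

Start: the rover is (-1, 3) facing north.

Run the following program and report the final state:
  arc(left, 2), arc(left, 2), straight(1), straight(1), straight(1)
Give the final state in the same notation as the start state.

(-5, 0) facing south

start: (-1, 3) facing north
[1] after arc(left, 2): (-3, 5) facing west
[2] after arc(left, 2): (-5, 3) facing south
[3] after straight(1): (-5, 2) facing south
[4] after straight(1): (-5, 1) facing south
[5] after straight(1): (-5, 0) facing south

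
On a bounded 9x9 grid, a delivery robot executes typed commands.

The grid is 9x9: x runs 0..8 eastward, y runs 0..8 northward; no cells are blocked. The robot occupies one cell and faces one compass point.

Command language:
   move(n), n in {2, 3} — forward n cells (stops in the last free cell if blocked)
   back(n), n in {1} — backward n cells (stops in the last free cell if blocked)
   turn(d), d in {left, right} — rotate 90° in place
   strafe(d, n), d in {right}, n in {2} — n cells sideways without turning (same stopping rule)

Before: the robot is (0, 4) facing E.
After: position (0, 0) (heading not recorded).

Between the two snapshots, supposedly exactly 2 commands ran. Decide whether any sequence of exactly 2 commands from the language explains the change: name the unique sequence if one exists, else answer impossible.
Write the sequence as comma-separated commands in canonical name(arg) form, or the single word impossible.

begin: (0, 4) facing E
[1] after strafe(right, 2): (0, 2) facing E
[2] after strafe(right, 2): (0, 0) facing E
no other 2-command option fits: unique.

strafe(right, 2), strafe(right, 2)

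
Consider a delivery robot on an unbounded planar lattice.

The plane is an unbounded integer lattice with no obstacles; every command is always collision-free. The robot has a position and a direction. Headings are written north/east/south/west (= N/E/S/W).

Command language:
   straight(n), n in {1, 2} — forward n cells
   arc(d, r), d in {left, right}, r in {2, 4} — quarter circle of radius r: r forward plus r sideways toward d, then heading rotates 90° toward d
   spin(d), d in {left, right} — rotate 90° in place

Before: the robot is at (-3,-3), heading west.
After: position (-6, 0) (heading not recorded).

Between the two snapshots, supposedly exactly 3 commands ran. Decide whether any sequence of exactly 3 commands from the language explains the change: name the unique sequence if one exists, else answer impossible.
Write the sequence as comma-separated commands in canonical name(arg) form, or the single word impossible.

begin: at (-3,-3), heading west
t=1 straight(1) ⇒ at (-4,-3), heading west
t=2 arc(right, 2) ⇒ at (-6,-1), heading north
t=3 straight(1) ⇒ at (-6,0), heading north
all 512 alternatives checked — unique.

straight(1), arc(right, 2), straight(1)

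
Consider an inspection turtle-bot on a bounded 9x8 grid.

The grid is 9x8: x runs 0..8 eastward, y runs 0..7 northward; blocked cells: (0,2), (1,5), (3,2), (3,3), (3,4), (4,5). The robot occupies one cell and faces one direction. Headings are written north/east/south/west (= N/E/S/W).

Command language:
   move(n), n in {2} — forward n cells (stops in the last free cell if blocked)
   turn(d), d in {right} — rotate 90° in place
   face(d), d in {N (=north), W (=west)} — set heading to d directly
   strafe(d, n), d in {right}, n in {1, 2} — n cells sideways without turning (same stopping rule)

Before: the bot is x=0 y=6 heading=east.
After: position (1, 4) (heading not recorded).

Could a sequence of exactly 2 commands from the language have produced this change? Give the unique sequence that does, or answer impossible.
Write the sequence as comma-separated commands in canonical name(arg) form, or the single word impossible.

impossible

checked all 2-command options: none fits.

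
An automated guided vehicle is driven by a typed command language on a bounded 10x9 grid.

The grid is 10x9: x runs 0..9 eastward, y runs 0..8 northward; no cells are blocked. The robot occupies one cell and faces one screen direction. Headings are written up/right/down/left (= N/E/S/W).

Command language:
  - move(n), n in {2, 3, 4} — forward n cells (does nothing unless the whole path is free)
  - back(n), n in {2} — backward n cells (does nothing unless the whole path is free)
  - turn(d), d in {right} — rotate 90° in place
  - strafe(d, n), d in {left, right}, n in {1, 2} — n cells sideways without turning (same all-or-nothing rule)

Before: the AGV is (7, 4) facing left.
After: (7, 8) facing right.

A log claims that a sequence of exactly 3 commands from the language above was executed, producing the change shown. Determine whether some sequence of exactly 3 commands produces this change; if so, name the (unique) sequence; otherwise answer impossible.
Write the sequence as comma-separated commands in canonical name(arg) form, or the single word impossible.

key: position moved to (7,8) AND the heading swung to E — translation plus rotation needed
start: (7, 4) facing left
t=1 turn(right) ⇒ (7, 4) facing up
t=2 move(4) ⇒ (7, 8) facing up
t=3 turn(right) ⇒ (7, 8) facing right
no rival 3-sequence matches.

turn(right), move(4), turn(right)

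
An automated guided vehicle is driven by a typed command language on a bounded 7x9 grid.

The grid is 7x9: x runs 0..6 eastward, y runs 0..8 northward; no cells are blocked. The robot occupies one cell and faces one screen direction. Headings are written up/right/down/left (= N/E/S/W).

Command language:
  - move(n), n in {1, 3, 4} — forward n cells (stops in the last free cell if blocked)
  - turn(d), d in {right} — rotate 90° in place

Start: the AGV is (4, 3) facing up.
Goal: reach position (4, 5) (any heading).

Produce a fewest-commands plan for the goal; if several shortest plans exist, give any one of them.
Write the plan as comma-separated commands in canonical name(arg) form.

move(1), move(1)

initial: (4, 3) facing up
1. move(1) → (4, 4) facing up
2. move(1) → (4, 5) facing up
nothing shorter than 2 reaches the goal.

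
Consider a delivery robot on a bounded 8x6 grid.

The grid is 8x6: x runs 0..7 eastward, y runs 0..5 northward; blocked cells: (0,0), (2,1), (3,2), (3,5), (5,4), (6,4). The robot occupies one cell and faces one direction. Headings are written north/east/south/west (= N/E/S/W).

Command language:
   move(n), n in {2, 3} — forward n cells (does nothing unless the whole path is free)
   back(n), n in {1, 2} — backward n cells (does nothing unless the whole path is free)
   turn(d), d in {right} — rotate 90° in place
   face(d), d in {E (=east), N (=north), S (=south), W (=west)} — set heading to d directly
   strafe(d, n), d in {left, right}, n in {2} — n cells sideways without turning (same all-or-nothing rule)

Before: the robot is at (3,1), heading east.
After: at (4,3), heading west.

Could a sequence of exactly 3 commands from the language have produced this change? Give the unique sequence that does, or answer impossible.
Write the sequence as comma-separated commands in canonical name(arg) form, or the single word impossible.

key: cell and facing (now W) both changed — the 3 commands mix motion and turning
t0: at (3,1), heading east
1. face(W) → at (3,1), heading west
2. back(1) → at (4,1), heading west
3. strafe(right, 2) → at (4,3), heading west
no rival 3-sequence matches.

face(W), back(1), strafe(right, 2)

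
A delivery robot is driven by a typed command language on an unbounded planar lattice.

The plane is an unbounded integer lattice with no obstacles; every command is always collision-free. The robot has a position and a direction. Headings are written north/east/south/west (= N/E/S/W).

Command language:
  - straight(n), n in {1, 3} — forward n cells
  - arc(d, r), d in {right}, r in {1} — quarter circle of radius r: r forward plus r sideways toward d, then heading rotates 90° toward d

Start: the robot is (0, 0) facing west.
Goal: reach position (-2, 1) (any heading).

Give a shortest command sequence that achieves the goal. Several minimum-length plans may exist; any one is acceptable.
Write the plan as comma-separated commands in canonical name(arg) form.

straight(1), arc(right, 1)

begin: (0, 0) facing west
1. straight(1) → (-1, 0) facing west
2. arc(right, 1) → (-2, 1) facing north
no 1-step plan works, so 2 is optimal.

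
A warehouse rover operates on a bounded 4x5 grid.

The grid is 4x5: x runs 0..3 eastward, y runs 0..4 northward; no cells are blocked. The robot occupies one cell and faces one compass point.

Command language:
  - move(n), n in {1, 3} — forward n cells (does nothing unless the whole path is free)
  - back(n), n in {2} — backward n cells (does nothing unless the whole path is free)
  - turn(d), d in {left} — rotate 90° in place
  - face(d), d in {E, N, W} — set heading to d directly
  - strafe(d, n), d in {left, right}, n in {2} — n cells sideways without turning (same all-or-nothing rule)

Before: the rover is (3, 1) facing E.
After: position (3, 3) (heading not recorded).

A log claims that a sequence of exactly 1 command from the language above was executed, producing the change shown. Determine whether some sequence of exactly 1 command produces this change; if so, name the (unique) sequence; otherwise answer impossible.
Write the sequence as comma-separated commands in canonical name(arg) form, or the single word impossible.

start: (3, 1) facing E
1. strafe(left, 2) → (3, 3) facing E
no other 1-command option fits: unique.

strafe(left, 2)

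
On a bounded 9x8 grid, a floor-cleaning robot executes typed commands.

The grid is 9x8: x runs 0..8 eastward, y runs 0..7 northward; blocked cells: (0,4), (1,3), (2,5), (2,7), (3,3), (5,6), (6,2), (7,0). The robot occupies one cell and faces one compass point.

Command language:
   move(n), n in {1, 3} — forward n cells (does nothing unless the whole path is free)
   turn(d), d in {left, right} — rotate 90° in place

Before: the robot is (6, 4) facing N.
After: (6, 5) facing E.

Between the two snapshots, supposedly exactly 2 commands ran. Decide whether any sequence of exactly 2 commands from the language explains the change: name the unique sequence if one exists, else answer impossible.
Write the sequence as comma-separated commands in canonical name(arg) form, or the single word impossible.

move(1), turn(right)

key: cell and facing (now E) both changed — the 2 commands mix motion and turning
begin: (6, 4) facing N
t=1 move(1) ⇒ (6, 5) facing N
t=2 turn(right) ⇒ (6, 5) facing E
no rival 2-sequence matches.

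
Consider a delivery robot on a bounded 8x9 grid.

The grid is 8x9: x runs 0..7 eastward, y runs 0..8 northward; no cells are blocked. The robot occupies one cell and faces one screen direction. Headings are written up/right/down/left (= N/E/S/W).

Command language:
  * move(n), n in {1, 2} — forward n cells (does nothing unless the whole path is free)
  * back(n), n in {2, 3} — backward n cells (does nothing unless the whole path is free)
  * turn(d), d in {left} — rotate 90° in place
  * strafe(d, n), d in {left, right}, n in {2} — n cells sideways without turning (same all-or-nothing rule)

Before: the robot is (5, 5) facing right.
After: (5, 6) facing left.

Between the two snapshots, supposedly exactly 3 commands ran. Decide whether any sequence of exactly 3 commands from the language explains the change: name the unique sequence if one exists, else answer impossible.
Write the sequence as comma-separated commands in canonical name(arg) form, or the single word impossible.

key: position moved to (5,6) AND the heading swung to W — translation plus rotation needed
from: (5, 5) facing right
step 1 (turn(left)): (5, 5) facing up
step 2 (move(1)): (5, 6) facing up
step 3 (turn(left)): (5, 6) facing left
all 343 alternatives checked — unique.

turn(left), move(1), turn(left)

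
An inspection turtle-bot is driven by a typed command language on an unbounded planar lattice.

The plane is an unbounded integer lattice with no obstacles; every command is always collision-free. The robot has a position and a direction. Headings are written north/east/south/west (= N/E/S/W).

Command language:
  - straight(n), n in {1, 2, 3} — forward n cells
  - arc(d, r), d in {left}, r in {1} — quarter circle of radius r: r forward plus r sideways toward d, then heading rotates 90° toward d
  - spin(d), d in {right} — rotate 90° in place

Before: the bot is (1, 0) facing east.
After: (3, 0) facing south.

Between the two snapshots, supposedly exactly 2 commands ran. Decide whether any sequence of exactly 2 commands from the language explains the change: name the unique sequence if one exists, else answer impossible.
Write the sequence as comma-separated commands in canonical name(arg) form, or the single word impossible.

straight(2), spin(right)

key: position moved to (3,0) AND the heading swung to S — translation plus rotation needed
from: (1, 0) facing east
[1] after straight(2): (3, 0) facing east
[2] after spin(right): (3, 0) facing south
no rival 2-sequence matches.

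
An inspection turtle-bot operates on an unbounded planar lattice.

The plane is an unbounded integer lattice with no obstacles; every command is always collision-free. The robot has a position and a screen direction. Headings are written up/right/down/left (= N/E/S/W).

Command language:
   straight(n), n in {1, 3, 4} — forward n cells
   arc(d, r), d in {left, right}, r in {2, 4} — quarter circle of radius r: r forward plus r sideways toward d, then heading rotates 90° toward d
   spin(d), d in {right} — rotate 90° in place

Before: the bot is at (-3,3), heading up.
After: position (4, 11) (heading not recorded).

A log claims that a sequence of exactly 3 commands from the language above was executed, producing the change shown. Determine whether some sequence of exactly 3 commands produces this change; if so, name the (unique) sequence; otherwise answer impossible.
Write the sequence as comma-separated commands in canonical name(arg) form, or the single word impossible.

key: order matters: swapping straight(4) and straight(3) lands elsewhere
from: at (-3,3), heading up
1. straight(4) → at (-3,7), heading up
2. arc(right, 4) → at (1,11), heading right
3. straight(3) → at (4,11), heading right
uniquely the one of 512 3-step routes that fits.

straight(4), arc(right, 4), straight(3)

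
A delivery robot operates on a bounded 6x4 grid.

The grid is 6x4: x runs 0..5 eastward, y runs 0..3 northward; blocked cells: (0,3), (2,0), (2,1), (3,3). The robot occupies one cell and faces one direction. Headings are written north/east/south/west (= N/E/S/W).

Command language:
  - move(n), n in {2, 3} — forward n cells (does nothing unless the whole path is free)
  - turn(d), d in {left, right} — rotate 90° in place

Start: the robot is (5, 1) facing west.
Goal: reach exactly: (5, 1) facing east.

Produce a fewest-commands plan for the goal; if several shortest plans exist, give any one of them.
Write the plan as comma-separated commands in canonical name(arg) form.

turn(left), turn(left)

from: (5, 1) facing west
t=1 turn(left) ⇒ (5, 1) facing south
t=2 turn(left) ⇒ (5, 1) facing east
nothing shorter than 2 reaches the goal.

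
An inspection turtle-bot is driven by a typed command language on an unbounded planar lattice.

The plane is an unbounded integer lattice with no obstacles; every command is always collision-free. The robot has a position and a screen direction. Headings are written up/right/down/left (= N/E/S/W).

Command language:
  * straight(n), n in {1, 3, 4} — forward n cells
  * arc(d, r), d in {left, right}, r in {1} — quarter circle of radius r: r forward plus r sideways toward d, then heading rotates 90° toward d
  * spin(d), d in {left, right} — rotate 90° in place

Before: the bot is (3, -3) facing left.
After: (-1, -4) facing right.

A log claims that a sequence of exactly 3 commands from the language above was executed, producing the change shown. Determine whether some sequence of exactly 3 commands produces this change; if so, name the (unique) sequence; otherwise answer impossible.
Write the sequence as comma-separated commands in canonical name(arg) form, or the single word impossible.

straight(3), arc(left, 1), spin(left)

key: running spin(left) before straight(3) would end elsewhere — order is forced
from: (3, -3) facing left
step 1 (straight(3)): (0, -3) facing left
step 2 (arc(left, 1)): (-1, -4) facing down
step 3 (spin(left)): (-1, -4) facing right
no rival 3-sequence matches.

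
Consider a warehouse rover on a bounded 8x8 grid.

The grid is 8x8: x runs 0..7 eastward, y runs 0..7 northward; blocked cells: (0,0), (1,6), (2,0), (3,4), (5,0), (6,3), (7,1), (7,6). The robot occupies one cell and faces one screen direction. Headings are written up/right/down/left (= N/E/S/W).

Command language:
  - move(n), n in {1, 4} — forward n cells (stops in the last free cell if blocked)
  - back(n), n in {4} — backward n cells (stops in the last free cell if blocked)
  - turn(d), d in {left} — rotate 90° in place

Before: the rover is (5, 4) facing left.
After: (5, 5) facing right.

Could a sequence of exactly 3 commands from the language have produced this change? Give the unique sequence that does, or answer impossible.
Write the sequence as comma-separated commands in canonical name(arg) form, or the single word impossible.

checked all 3-command options: none fits.

impossible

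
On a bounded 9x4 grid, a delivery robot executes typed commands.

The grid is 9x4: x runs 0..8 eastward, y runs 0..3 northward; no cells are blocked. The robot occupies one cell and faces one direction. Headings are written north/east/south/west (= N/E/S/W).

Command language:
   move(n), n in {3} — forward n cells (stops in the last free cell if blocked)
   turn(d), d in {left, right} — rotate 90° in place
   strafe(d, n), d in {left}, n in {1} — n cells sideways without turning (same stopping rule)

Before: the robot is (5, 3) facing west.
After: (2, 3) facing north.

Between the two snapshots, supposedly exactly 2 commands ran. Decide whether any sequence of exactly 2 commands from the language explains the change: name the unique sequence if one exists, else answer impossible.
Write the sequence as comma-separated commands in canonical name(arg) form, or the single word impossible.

key: running turn(right) before move(3) would end elsewhere — order is forced
from: (5, 3) facing west
step 1 (move(3)): (2, 3) facing west
step 2 (turn(right)): (2, 3) facing north
all 16 alternatives checked — unique.

move(3), turn(right)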